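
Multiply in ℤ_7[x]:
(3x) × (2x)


Expand and collect like terms; reduce coefficients mod 7:
x^0: 0·0 = 0 ≡ 0 (mod 7)
x^1: 0·2 + 3·0 = 0 ≡ 0 (mod 7)
x^2: 3·2 = 6 ≡ 6 (mod 7)
Result: 6x^2

f · g = 6x^2


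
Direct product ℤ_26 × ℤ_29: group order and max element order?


|ℤ_26 × ℤ_29| = 26 × 29 = 754
Max element order = lcm(26,29) = 754
Cyclic? Yes (gcd=1)

|ℤ_26×ℤ_29| = 754, max element order = 754


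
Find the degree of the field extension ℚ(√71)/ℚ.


√71 has minimal polynomial x² - 71 (irreducible over ℚ since 71 is squarefree)

[ℚ(√71)/ℚ] = 2


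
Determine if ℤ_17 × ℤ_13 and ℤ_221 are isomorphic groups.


Comparing ℤ_17 × ℤ_13 and ℤ_221:
gcd(17,13) = 1, so ℤ_17 × ℤ_13 ≅ ℤ_221 (CRT)

Yes, ℤ_17 × ℤ_13 ≅ ℤ_221


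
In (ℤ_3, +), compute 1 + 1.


Operation: addition mod 3
1 + 1 = (a + b) mod 3 with a = 1, b = 1

1 + 1 = 2


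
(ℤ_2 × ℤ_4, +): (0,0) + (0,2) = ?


Operation: componentwise addition mod (2, 4)
(0,0) + (0,2) = ((a₁+b₁) mod 2, (a₂+b₂) mod 4) with a = (0,0), b = (0,2)

(0,0) + (0,2) = (0,2)


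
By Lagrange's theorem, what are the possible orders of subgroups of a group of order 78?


Lagrange's theorem: |H| divides |G|
|G| = 78
Divisors of 78: 1, 2, 3, 6, 13, 26, 39, 78

Possible subgroup orders: {1, 2, 3, 6, 13, 26, 39, 78}


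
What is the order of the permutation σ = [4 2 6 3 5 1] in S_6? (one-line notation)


Cycle decomposition: (1 4 3 6)
Cycle lengths: 4
Order = lcm(4) = 4

ord(σ) = 4


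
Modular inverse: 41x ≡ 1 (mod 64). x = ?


Use the extended Euclidean algorithm to write 1 = 41·s + 64·t; then s mod 64 is the inverse.
Euclidean algorithm:
  41 = 0·64 + 41
  64 = 1·41 + 23
  41 = 1·23 + 18
  23 = 1·18 + 5
  18 = 3·5 + 3
  5 = 1·3 + 2
  3 = 1·2 + 1
  2 = 2·1 + 0
gcd(41,64) = 1
Back-substitution gives: 41·(25) + 64·(-16) = 1
So 41⁻¹ ≡ 25 ≡ 25 (mod 64)
Check: 41 × 25 = 1025 ≡ 1 (mod 64) ✓

41⁻¹ ≡ 25 (mod 64)


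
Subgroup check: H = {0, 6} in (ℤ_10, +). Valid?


Subgroup test for H = {0, 6} in (ℤ_10, +):
(1) 0 ∈ H? Yes
(2) Closure: for all a,b ∈ H, (a+b) mod 10 ∈ H? No  [counterexample: 6 + 6 = 2 ∉ H]
(3) Inverses: for all a ∈ H, -a mod 10 ∈ H? No

No, H is not a subgroup of ℤ_10


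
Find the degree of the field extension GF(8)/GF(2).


GF(8) = GF(2^3), so the extension degree is 3

[GF(8)/GF(2)] = 3


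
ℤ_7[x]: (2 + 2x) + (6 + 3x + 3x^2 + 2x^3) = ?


Add coefficients mod 7:
x^0: 2 + 6 = 1 (mod 7)
x^1: 2 + 3 = 5 (mod 7)
x^2: 0 + 3 = 3 (mod 7)
x^3: 0 + 2 = 2 (mod 7)
Result: 1 + 5x + 3x^2 + 2x^3

f + g = 1 + 5x + 3x^2 + 2x^3


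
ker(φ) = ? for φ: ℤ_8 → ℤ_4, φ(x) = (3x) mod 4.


Kernel = preimage of identity
ker(φ) = {x ∈ ℤ_8 : 3x ≡ 0 (mod 4)}. Since 4 | 8, φ is well-defined. The kernel is the cyclic subgroup ⟨4⟩ of ℤ_8 (order 2), i.e. {0, 4}

ker(φ) = {0, 4}


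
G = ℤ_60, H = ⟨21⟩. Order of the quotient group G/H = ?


|⟨21⟩| = n / gcd(21, 60) = 60 / 3 = 20
H is normal (ℤ_60 is abelian).
|G/H| = |G| / |H| = 60 / 20 = 3

|G/H| = 3


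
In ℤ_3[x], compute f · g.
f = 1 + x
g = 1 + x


Expand and collect like terms; reduce coefficients mod 3:
x^0: 1·1 = 1 ≡ 1 (mod 3)
x^1: 1·1 + 1·1 = 2 ≡ 2 (mod 3)
x^2: 1·1 = 1 ≡ 1 (mod 3)
Result: 1 + 2x + x^2

f · g = 1 + 2x + x^2


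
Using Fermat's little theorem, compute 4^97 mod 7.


Fermat's little theorem: if p is prime and gcd(a,p)=1, then a^(p-1) ≡ 1 (mod p)
p = 7 is prime, gcd(4,7) = 1
Reduce exponent: 97 mod 6 = 1
So 4^97 ≡ 4^1 (mod 7)
4^1 mod 7 = 4

4^97 ≡ 4 (mod 7)


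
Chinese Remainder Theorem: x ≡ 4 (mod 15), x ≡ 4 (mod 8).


m₁ = 15, m₂ = 8, gcd = 1, so CRT applies. M = m₁·m₂ = 120
Let M₁ = M/m₁ = 8, M₂ = M/m₂ = 15
Find y₁ ≡ M₁⁻¹ (mod m₁): 8⁻¹ ≡ 2 (mod 15)
Find y₂ ≡ M₂⁻¹ (mod m₂): 15⁻¹ ≡ 7 (mod 8)
x = a₁·M₁·y₁ + a₂·M₂·y₂ = 4·8·2 + 4·15·7 = 484
Reduce mod 120: x ≡ 4
Check: 4 mod 15 = 4 ✓, 4 mod 8 = 4 ✓

x ≡ 4 (mod 120)


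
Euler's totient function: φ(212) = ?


Factor n: 212 = 2^2 × 53
φ(n) = n · ∏(1 - 1/p) over distinct primes p | n
φ(212) = 212 · (1 - 1/2) · (1 - 1/53) = 104

φ(212) = 104


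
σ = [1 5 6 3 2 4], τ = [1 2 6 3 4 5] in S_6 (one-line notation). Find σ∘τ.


σ∘τ: apply τ first, then σ
1 →τ 1 →σ 1
2 →τ 2 →σ 5
3 →τ 6 →σ 4
4 →τ 3 →σ 6
5 →τ 4 →σ 3
6 →τ 5 →σ 2

σ∘τ = [1 5 4 6 3 2]


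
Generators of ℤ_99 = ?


g generates ℤ_n iff gcd(g,n) = 1
Prime factors of 99: 3, 11
Generators are g ∈ {1,...,98} not divisible by any of these primes.
Generators: {1, 2, 4, 5, 7, 8, 10, 13, 14, 16, 17, 19, 20, 23, 25, 26, 28, 29, 31, 32, 34, 35, 37, 38, 40, 41, 43, 46, 47, 49, 50, 52, 53, 56, 58, 59, 61, 62, 64, 65, 67, 68, 70, 71, 73, 74, 76, 79, 80, 82, 83, 85, 86, 89, 91, 92, 94, 95, 97, 98}
Number of generators = φ(99) = 60

Generators of ℤ_99 = {1, 2, 4, 5, 7, 8, 10, 13, 14, 16, 17, 19, 20, 23, 25, 26, 28, 29, 31, 32, 34, 35, 37, 38, 40, 41, 43, 46, 47, 49, 50, 52, 53, 56, 58, 59, 61, 62, 64, 65, 67, 68, 70, 71, 73, 74, 76, 79, 80, 82, 83, 85, 86, 89, 91, 92, 94, 95, 97, 98}


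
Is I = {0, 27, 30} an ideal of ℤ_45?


Check ideal conditions for I = {0, 27, 30} in ℤ_45:
(1) I is an additive subgroup? No
(2) For r ∈ ℤ_45 and a ∈ I: r·a ∈ I? No  [counterexample: r=2, a=27, r·a mod 45 = 9 ∉ I]

No, I is not an ideal of ℤ_45


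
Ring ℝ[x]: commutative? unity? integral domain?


Polynomial ring over ℝ (an integral domain) is a commutative integral domain with unity 1
Commutative: Yes
Integral domain: Yes
Has unity: Yes

ℝ[x]: Commutative=Yes, Unity=Yes


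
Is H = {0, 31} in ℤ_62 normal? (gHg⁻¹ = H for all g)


H = {0, 31} in ℤ_62
ℤ_62 is abelian; every subgroup of an abelian group is normal

Yes, normal subgroup


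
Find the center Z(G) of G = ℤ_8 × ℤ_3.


Z(G) = {g ∈ G | gx = xg for all x ∈ G}
Direct product of abelian groups is abelian, so Z(G) = G

Z(ℤ_8 × ℤ_3) = ℤ_8 × ℤ_3


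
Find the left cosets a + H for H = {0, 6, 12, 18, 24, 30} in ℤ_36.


H = {0, 6, 12, 18, 24, 30}, |H| = 6
Number of cosets = |G|/|H| = 36/6 = 6
0 + H = {0, 6, 12, 18, 24, 30}
1 + H = {1, 7, 13, 19, 25, 31}
2 + H = {2, 8, 14, 20, 26, 32}
3 + H = {3, 9, 15, 21, 27, 33}
4 + H = {4, 10, 16, 22, 28, 34}
5 + H = {5, 11, 17, 23, 29, 35}

Cosets: 0+H={0,6,12,18,24,30}; 1+H={1,7,13,19,25,31}; 2+H={2,8,14,20,26,32}; 3+H={3,9,15,21,27,33}; 4+H={4,10,16,22,28,34}; 5+H={5,11,17,23,29,35}


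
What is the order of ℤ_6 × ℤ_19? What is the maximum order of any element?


|ℤ_6 × ℤ_19| = 6 × 19 = 114
Max element order = lcm(6,19) = 114
Cyclic? Yes (gcd=1)

|ℤ_6×ℤ_19| = 114, max element order = 114


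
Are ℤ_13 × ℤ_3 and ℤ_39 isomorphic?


Comparing ℤ_13 × ℤ_3 and ℤ_39:
gcd(13,3) = 1, so ℤ_13 × ℤ_3 ≅ ℤ_39 (CRT)

Yes, ℤ_13 × ℤ_3 ≅ ℤ_39


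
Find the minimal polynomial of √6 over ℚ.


√6 satisfies x² - 6 = 0, irreducible over ℚ since 6 is squarefree

Minimal polynomial: x² - 6


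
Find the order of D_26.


|D_n| = 2n (n rotations and n reflections)
|D_26| = 2×26 = 52

|D_26| = 52


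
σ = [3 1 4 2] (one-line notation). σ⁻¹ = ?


To find σ⁻¹, swap domain and range:
σ(1) = 3 → σ⁻¹(3) = 1
σ(2) = 1 → σ⁻¹(1) = 2
σ(3) = 4 → σ⁻¹(4) = 3
σ(4) = 2 → σ⁻¹(2) = 4

σ⁻¹ = [2 4 1 3]


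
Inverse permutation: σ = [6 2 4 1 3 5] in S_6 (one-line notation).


To find σ⁻¹, swap domain and range:
σ(1) = 6 → σ⁻¹(6) = 1
σ(2) = 2 → σ⁻¹(2) = 2
σ(3) = 4 → σ⁻¹(4) = 3
σ(4) = 1 → σ⁻¹(1) = 4
σ(5) = 3 → σ⁻¹(3) = 5
σ(6) = 5 → σ⁻¹(5) = 6

σ⁻¹ = [4 2 5 3 6 1]


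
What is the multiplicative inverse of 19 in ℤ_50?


Use the extended Euclidean algorithm to write 1 = 19·s + 50·t; then s mod 50 is the inverse.
Euclidean algorithm:
  19 = 0·50 + 19
  50 = 2·19 + 12
  19 = 1·12 + 7
  12 = 1·7 + 5
  7 = 1·5 + 2
  5 = 2·2 + 1
  2 = 2·1 + 0
gcd(19,50) = 1
Back-substitution gives: 19·(-21) + 50·(8) = 1
So 19⁻¹ ≡ -21 ≡ 29 (mod 50)
Check: 19 × 29 = 551 ≡ 1 (mod 50) ✓

19⁻¹ ≡ 29 (mod 50)


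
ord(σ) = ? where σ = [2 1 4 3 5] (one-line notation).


Cycle decomposition: (1 2) (3 4)
Cycle lengths: 2, 2
Order = lcm(2, 2) = 2

ord(σ) = 2


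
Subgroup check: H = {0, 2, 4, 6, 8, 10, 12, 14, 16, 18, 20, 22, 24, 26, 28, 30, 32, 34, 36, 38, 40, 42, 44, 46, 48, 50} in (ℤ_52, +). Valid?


Subgroup test for H = {0, 2, 4, 6, 8, 10, 12, 14, 16, 18, 20, 22, 24, 26, 28, 30, 32, 34, 36, 38, 40, 42, 44, 46, 48, 50} in (ℤ_52, +):
(1) 0 ∈ H? Yes
(2) Closure: for all a,b ∈ H, (a+b) mod 52 ∈ H? Yes
(3) Inverses: for all a ∈ H, -a mod 52 ∈ H? Yes

Yes, H is a subgroup of ℤ_52


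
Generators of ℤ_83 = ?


g generates ℤ_n iff gcd(g,n) = 1
Prime factors of 83: 83
Generators are g ∈ {1,...,82} not divisible by any of these primes.
Generators: {1, 2, 3, 4, 5, 6, 7, 8, 9, 10, 11, 12, 13, 14, 15, 16, 17, 18, 19, 20, 21, 22, 23, 24, 25, 26, 27, 28, 29, 30, 31, 32, 33, 34, 35, 36, 37, 38, 39, 40, 41, 42, 43, 44, 45, 46, 47, 48, 49, 50, 51, 52, 53, 54, 55, 56, 57, 58, 59, 60, 61, 62, 63, 64, 65, 66, 67, 68, 69, 70, 71, 72, 73, 74, 75, 76, 77, 78, 79, 80, 81, 82}
Number of generators = φ(83) = 82

Generators of ℤ_83 = {1, 2, 3, 4, 5, 6, 7, 8, 9, 10, 11, 12, 13, 14, 15, 16, 17, 18, 19, 20, 21, 22, 23, 24, 25, 26, 27, 28, 29, 30, 31, 32, 33, 34, 35, 36, 37, 38, 39, 40, 41, 42, 43, 44, 45, 46, 47, 48, 49, 50, 51, 52, 53, 54, 55, 56, 57, 58, 59, 60, 61, 62, 63, 64, 65, 66, 67, 68, 69, 70, 71, 72, 73, 74, 75, 76, 77, 78, 79, 80, 81, 82}


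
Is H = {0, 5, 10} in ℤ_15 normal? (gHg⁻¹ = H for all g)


H = {0, 5, 10} in ℤ_15
ℤ_15 is abelian; every subgroup of an abelian group is normal

Yes, normal subgroup


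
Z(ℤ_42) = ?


Z(G) = {g ∈ G | gx = xg for all x ∈ G}
ℤ_42 is abelian, so Z(G) = G

Z(ℤ_42) = ℤ_42


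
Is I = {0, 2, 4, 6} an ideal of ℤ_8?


Check ideal conditions for I = {0, 2, 4, 6} in ℤ_8:
(1) I is an additive subgroup? Yes
(2) For r ∈ ℤ_8 and a ∈ I: r·a ∈ I? Yes

Yes, I is an ideal of ℤ_8


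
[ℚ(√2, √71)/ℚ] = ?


[ℚ(√2,√71):ℚ] = [ℚ(√2,√71):ℚ(√2)]·[ℚ(√2):ℚ] = 2·2 = 4

[ℚ(√2, √71)/ℚ] = 4


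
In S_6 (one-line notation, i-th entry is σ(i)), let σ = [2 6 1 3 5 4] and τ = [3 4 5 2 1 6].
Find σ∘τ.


σ∘τ: apply τ first, then σ
1 →τ 3 →σ 1
2 →τ 4 →σ 3
3 →τ 5 →σ 5
4 →τ 2 →σ 6
5 →τ 1 →σ 2
6 →τ 6 →σ 4

σ∘τ = [1 3 5 6 2 4]


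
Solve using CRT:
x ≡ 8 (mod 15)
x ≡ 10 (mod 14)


m₁ = 15, m₂ = 14, gcd = 1, so CRT applies. M = m₁·m₂ = 210
Let M₁ = M/m₁ = 14, M₂ = M/m₂ = 15
Find y₁ ≡ M₁⁻¹ (mod m₁): 14⁻¹ ≡ 14 (mod 15)
Find y₂ ≡ M₂⁻¹ (mod m₂): 15⁻¹ ≡ 1 (mod 14)
x = a₁·M₁·y₁ + a₂·M₂·y₂ = 8·14·14 + 10·15·1 = 1718
Reduce mod 210: x ≡ 38
Check: 38 mod 15 = 8 ✓, 38 mod 14 = 10 ✓

x ≡ 38 (mod 210)


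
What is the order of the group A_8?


|A_n| = n!/2 (even permutations)
|A_8| = 8!/2 = 40320/2 = 20160

|A_8| = 20160


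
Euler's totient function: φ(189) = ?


Factor n: 189 = 3^3 × 7
φ(n) = n · ∏(1 - 1/p) over distinct primes p | n
φ(189) = 189 · (1 - 1/3) · (1 - 1/7) = 108

φ(189) = 108


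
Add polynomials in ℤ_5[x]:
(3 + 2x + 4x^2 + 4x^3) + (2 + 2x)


Add coefficients mod 5:
x^0: 3 + 2 = 0 (mod 5)
x^1: 2 + 2 = 4 (mod 5)
x^2: 4 + 0 = 4 (mod 5)
x^3: 4 + 0 = 4 (mod 5)
Result: 4x + 4x^2 + 4x^3

f + g = 4x + 4x^2 + 4x^3


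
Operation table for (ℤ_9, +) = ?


Elements: {0, 1, 2, 3, 4, 5, 6, 7, 8}
Operation: addition mod 9
Entry (a, b) = (a + b) mod 9

Cayley table:
  | 0 | 1 | 2 | 3 | 4 | 5 | 6 | 7 | 8
0 | 0 | 1 | 2 | 3 | 4 | 5 | 6 | 7 | 8
1 | 1 | 2 | 3 | 4 | 5 | 6 | 7 | 8 | 0
2 | 2 | 3 | 4 | 5 | 6 | 7 | 8 | 0 | 1
3 | 3 | 4 | 5 | 6 | 7 | 8 | 0 | 1 | 2
4 | 4 | 5 | 6 | 7 | 8 | 0 | 1 | 2 | 3
5 | 5 | 6 | 7 | 8 | 0 | 1 | 2 | 3 | 4
6 | 6 | 7 | 8 | 0 | 1 | 2 | 3 | 4 | 5
7 | 7 | 8 | 0 | 1 | 2 | 3 | 4 | 5 | 6
8 | 8 | 0 | 1 | 2 | 3 | 4 | 5 | 6 | 7


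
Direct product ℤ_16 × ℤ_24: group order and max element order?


|ℤ_16 × ℤ_24| = 16 × 24 = 384
Max element order = lcm(16,24) = 48
Cyclic? No (gcd=8)

|ℤ_16×ℤ_24| = 384, max element order = 48


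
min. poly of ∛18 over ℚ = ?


∛18 satisfies x³ - 18 = 0, irreducible over ℚ (no rational root; 18 is not a perfect cube)

Minimal polynomial: x³ - 18


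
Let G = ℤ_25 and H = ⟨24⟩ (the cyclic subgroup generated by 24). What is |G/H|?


|⟨24⟩| = n / gcd(24, 25) = 25 / 1 = 25
H is normal (ℤ_25 is abelian).
|G/H| = |G| / |H| = 25 / 25 = 1

|G/H| = 1


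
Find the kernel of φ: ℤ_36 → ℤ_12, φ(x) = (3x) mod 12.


Kernel = preimage of identity
ker(φ) = {x ∈ ℤ_36 : 3x ≡ 0 (mod 12)}. Since 12 | 36, φ is well-defined. The kernel is the cyclic subgroup ⟨4⟩ of ℤ_36 (order 9), i.e. {0, 4, 8, 12, 16, 20, 24, 28, 32}

ker(φ) = {0, 4, 8, 12, 16, 20, 24, 28, 32}


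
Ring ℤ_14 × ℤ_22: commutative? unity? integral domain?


Direct product ring; commutative with unity (1,1); but (1,0)·(0,1) = (0,0) gives zero divisors, so not an integral domain
Commutative: Yes
Integral domain: No
Has unity: Yes

ℤ_14 × ℤ_22: Commutative=Yes, Unity=Yes


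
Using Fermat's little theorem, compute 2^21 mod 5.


Fermat's little theorem: if p is prime and gcd(a,p)=1, then a^(p-1) ≡ 1 (mod p)
p = 5 is prime, gcd(2,5) = 1
Reduce exponent: 21 mod 4 = 1
So 2^21 ≡ 2^1 (mod 5)
2^1 mod 5 = 2

2^21 ≡ 2 (mod 5)


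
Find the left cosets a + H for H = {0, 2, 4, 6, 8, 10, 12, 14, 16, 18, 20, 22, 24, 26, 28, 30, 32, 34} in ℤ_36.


H = {0, 2, 4, 6, 8, 10, 12, 14, 16, 18, 20, 22, 24, 26, 28, 30, 32, 34}, |H| = 18
Number of cosets = |G|/|H| = 36/18 = 2
0 + H = {0, 2, 4, 6, 8, 10, 12, 14, 16, 18, 20, 22, 24, 26, 28, 30, 32, 34}
1 + H = {1, 3, 5, 7, 9, 11, 13, 15, 17, 19, 21, 23, 25, 27, 29, 31, 33, 35}

Cosets: 0+H={0,2,4,6,8,10,12,14,16,18,20,22,24,26,28,30,32,34}; 1+H={1,3,5,7,9,11,13,15,17,19,21,23,25,27,29,31,33,35}


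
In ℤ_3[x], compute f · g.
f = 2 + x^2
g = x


Expand and collect like terms; reduce coefficients mod 3:
x^0: 2·0 = 0 ≡ 0 (mod 3)
x^1: 2·1 + 0·0 = 2 ≡ 2 (mod 3)
x^2: 0·1 + 1·0 = 0 ≡ 0 (mod 3)
x^3: 1·1 = 1 ≡ 1 (mod 3)
Result: 2x + x^3

f · g = 2x + x^3


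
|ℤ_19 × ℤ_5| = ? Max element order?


|ℤ_19 × ℤ_5| = 19 × 5 = 95
Max element order = lcm(19,5) = 95
Cyclic? Yes (gcd=1)

|ℤ_19×ℤ_5| = 95, max element order = 95


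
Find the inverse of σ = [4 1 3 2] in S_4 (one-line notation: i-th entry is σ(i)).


To find σ⁻¹, swap domain and range:
σ(1) = 4 → σ⁻¹(4) = 1
σ(2) = 1 → σ⁻¹(1) = 2
σ(3) = 3 → σ⁻¹(3) = 3
σ(4) = 2 → σ⁻¹(2) = 4

σ⁻¹ = [2 4 3 1]


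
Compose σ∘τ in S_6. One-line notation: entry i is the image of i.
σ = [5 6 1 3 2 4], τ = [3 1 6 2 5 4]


σ∘τ: apply τ first, then σ
1 →τ 3 →σ 1
2 →τ 1 →σ 5
3 →τ 6 →σ 4
4 →τ 2 →σ 6
5 →τ 5 →σ 2
6 →τ 4 →σ 3

σ∘τ = [1 5 4 6 2 3]


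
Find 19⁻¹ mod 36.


Use the extended Euclidean algorithm to write 1 = 19·s + 36·t; then s mod 36 is the inverse.
Euclidean algorithm:
  19 = 0·36 + 19
  36 = 1·19 + 17
  19 = 1·17 + 2
  17 = 8·2 + 1
  2 = 2·1 + 0
gcd(19,36) = 1
Back-substitution gives: 19·(-17) + 36·(9) = 1
So 19⁻¹ ≡ -17 ≡ 19 (mod 36)
Check: 19 × 19 = 361 ≡ 1 (mod 36) ✓

19⁻¹ ≡ 19 (mod 36)


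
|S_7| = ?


|S_n| = n! (number of permutations of n symbols)
|S_7| = 7! = 5040

|S_7| = 5040


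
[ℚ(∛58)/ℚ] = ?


∛58 has minimal polynomial x³ - 58 (irreducible over ℚ since 58 is not a perfect cube)

[ℚ(∛58)/ℚ] = 3


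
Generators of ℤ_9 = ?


g generates ℤ_n iff gcd(g,n) = 1
Checking each g ∈ {1,...,8}:
gcd(1,9) = 1
gcd(2,9) = 1
gcd(3,9) = 3
gcd(4,9) = 1
gcd(5,9) = 1
gcd(6,9) = 3
gcd(7,9) = 1
gcd(8,9) = 1
Generators: {1, 2, 4, 5, 7, 8}
Number of generators = φ(9) = 6

Generators of ℤ_9 = {1, 2, 4, 5, 7, 8}


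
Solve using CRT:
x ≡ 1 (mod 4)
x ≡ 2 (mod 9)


m₁ = 4, m₂ = 9, gcd = 1, so CRT applies. M = m₁·m₂ = 36
Let M₁ = M/m₁ = 9, M₂ = M/m₂ = 4
Find y₁ ≡ M₁⁻¹ (mod m₁): 9⁻¹ ≡ 1 (mod 4)
Find y₂ ≡ M₂⁻¹ (mod m₂): 4⁻¹ ≡ 7 (mod 9)
x = a₁·M₁·y₁ + a₂·M₂·y₂ = 1·9·1 + 2·4·7 = 65
Reduce mod 36: x ≡ 29
Check: 29 mod 4 = 1 ✓, 29 mod 9 = 2 ✓

x ≡ 29 (mod 36)


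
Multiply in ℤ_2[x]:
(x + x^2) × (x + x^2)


Expand and collect like terms; reduce coefficients mod 2:
x^0: 0·0 = 0 ≡ 0 (mod 2)
x^1: 0·1 + 1·0 = 0 ≡ 0 (mod 2)
x^2: 0·1 + 1·1 + 1·0 = 1 ≡ 1 (mod 2)
x^3: 1·1 + 1·1 = 2 ≡ 0 (mod 2)
x^4: 1·1 = 1 ≡ 1 (mod 2)
Result: x^2 + x^4

f · g = x^2 + x^4


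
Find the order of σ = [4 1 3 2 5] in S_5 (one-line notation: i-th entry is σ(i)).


Cycle decomposition: (1 4 2)
Cycle lengths: 3
Order = lcm(3) = 3

ord(σ) = 3


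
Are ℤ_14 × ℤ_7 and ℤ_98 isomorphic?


Comparing ℤ_14 × ℤ_7 and ℤ_98:
gcd(14,7) = 7 ≠ 1. Max element order in ℤ_14×ℤ_7 is lcm(14,7) = 14 < 98, so it has no element of order 98

No, ℤ_14 × ℤ_7 ≇ ℤ_98


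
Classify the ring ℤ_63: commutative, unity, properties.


ℤ_63 is a commutative ring with unity 1; 63 = 3×21 is composite, so 3·21 ≡ 0 gives zero divisors (not an integral domain)
Commutative: Yes
Integral domain: No
Has unity: Yes

ℤ_63: Commutative=Yes, Unity=Yes


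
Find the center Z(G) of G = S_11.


Z(G) = {g ∈ G | gx = xg for all x ∈ G}
S_n is non-abelian for n ≥ 3; Z(S_11) is trivial

Z(S_11) = {e}


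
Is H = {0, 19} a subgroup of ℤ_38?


Subgroup test for H = {0, 19} in (ℤ_38, +):
(1) 0 ∈ H? Yes
(2) Closure: for all a,b ∈ H, (a+b) mod 38 ∈ H? Yes
(3) Inverses: for all a ∈ H, -a mod 38 ∈ H? Yes

Yes, H is a subgroup of ℤ_38


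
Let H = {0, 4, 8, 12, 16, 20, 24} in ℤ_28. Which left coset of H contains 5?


5 + H = {5 + h (mod 28) : h ∈ H}
5+0=5, 5+4=9, 5+8=13, 5+12=17, 5+16=21, 5+20=25, 5+24=1
5 + H = {1, 5, 9, 13, 17, 21, 25} = 1 + H

5 + H = {1, 5, 9, 13, 17, 21, 25}


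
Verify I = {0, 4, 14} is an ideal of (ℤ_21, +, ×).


Check ideal conditions for I = {0, 4, 14} in ℤ_21:
(1) I is an additive subgroup? No
(2) For r ∈ ℤ_21 and a ∈ I: r·a ∈ I? No  [counterexample: r=2, a=4, r·a mod 21 = 8 ∉ I]

No, I is not an ideal of ℤ_21


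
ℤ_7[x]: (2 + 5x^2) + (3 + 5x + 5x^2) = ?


Add coefficients mod 7:
x^0: 2 + 3 = 5 (mod 7)
x^1: 0 + 5 = 5 (mod 7)
x^2: 5 + 5 = 3 (mod 7)
Result: 5 + 5x + 3x^2

f + g = 5 + 5x + 3x^2


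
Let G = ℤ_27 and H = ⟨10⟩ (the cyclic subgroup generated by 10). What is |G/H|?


|⟨10⟩| = n / gcd(10, 27) = 27 / 1 = 27
H is normal (ℤ_27 is abelian).
|G/H| = |G| / |H| = 27 / 27 = 1

|G/H| = 1


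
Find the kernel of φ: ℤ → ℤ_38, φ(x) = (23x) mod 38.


Kernel = preimage of identity
ker(φ) = {x ∈ ℤ : 23x ≡ 0 (mod 38)}. gcd(23,38) = 1, so 23x ≡ 0 (mod 38) ⟺ x ≡ 0 (mod 38/1 = 38). Hence ker(φ) = 38ℤ

ker(φ) = 38ℤ


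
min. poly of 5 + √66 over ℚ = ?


Let α = 5 + √66. Then α - 5 = √66, so (α - 5)² = 66, giving α² - 10α - 41 = 0. Degree 2 and α ∉ ℚ, so this is the minimal polynomial.

Minimal polynomial: x² - 10x - 41


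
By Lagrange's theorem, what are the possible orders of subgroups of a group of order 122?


Lagrange's theorem: |H| divides |G|
|G| = 122
Divisors of 122: 1, 2, 61, 122

Possible subgroup orders: {1, 2, 61, 122}


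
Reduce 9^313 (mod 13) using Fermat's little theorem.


Fermat's little theorem: if p is prime and gcd(a,p)=1, then a^(p-1) ≡ 1 (mod p)
p = 13 is prime, gcd(9,13) = 1
Reduce exponent: 313 mod 12 = 1
So 9^313 ≡ 9^1 (mod 13)
9^1 mod 13 = 9

9^313 ≡ 9 (mod 13)


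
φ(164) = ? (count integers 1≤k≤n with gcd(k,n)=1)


Factor n: 164 = 2^2 × 41
φ(n) = n · ∏(1 - 1/p) over distinct primes p | n
φ(164) = 164 · (1 - 1/2) · (1 - 1/41) = 80

φ(164) = 80


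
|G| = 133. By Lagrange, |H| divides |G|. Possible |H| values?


Lagrange's theorem: |H| divides |G|
|G| = 133
Divisors of 133: 1, 7, 19, 133

Possible subgroup orders: {1, 7, 19, 133}


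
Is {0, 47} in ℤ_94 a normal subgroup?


H = {0, 47} in ℤ_94
ℤ_94 is abelian; every subgroup of an abelian group is normal

Yes, normal subgroup


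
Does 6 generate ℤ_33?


g generates ℤ_n iff gcd(g, n) = 1
gcd(6, 33) = 3
Since gcd = 3 ≠ 1, ⟨6⟩ has order 11 < 33, so 6 is not a generator.

No, 6 does not generate ℤ_33


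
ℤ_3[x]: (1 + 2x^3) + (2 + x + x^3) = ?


Add coefficients mod 3:
x^0: 1 + 2 = 0 (mod 3)
x^1: 0 + 1 = 1 (mod 3)
x^2: 0 + 0 = 0 (mod 3)
x^3: 2 + 1 = 0 (mod 3)
Result: x

f + g = x


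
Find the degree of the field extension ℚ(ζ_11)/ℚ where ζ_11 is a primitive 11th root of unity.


[ℚ(ζ_n):ℚ] = deg Φ_n(x) = φ(n). Here φ(11) = 10

[ℚ(ζ_11)/ℚ where ζ_11 is a primitive 11th root of unity] = 10


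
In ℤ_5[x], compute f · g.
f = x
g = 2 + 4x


Expand and collect like terms; reduce coefficients mod 5:
x^0: 0·2 = 0 ≡ 0 (mod 5)
x^1: 0·4 + 1·2 = 2 ≡ 2 (mod 5)
x^2: 1·4 = 4 ≡ 4 (mod 5)
Result: 2x + 4x^2

f · g = 2x + 4x^2


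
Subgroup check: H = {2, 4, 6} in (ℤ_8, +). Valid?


Subgroup test for H = {2, 4, 6} in (ℤ_8, +):
(1) 0 ∈ H? No
(2) Closure: for all a,b ∈ H, (a+b) mod 8 ∈ H? No  [counterexample: 2 + 6 = 0 ∉ H]
(3) Inverses: for all a ∈ H, -a mod 8 ∈ H? Yes

No, H is not a subgroup of ℤ_8


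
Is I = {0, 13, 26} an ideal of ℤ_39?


Check ideal conditions for I = {0, 13, 26} in ℤ_39:
(1) I is an additive subgroup? Yes
(2) For r ∈ ℤ_39 and a ∈ I: r·a ∈ I? Yes

Yes, I is an ideal of ℤ_39


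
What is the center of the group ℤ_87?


Z(G) = {g ∈ G | gx = xg for all x ∈ G}
ℤ_87 is abelian, so Z(G) = G

Z(ℤ_87) = ℤ_87


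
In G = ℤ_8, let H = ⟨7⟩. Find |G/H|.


|⟨7⟩| = n / gcd(7, 8) = 8 / 1 = 8
H is normal (ℤ_8 is abelian).
|G/H| = |G| / |H| = 8 / 8 = 1

|G/H| = 1


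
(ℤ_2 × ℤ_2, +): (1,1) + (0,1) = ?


Operation: componentwise addition mod (2, 2)
(1,1) + (0,1) = ((a₁+b₁) mod 2, (a₂+b₂) mod 2) with a = (1,1), b = (0,1)

(1,1) + (0,1) = (1,0)


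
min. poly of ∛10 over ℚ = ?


∛10 satisfies x³ - 10 = 0, irreducible over ℚ (no rational root; 10 is not a perfect cube)

Minimal polynomial: x³ - 10


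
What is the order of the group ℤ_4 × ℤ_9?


|A × B| = |A| · |B|
|ℤ_4 × ℤ_9| = 4 × 9 = 36

|ℤ_4 × ℤ_9| = 36


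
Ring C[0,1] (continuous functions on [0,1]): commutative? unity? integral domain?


pointwise +,× is commutative with unity (constant 1); but bump functions with disjoint support multiply to 0 — zero divisors, so not an integral domain
Commutative: Yes
Integral domain: No
Has unity: Yes

C[0,1] (continuous functions on [0,1]): Commutative=Yes, Unity=Yes


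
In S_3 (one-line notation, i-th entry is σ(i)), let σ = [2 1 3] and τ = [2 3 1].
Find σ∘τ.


σ∘τ: apply τ first, then σ
1 →τ 2 →σ 1
2 →τ 3 →σ 3
3 →τ 1 →σ 2

σ∘τ = [1 3 2]


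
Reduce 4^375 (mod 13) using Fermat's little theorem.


Fermat's little theorem: if p is prime and gcd(a,p)=1, then a^(p-1) ≡ 1 (mod p)
p = 13 is prime, gcd(4,13) = 1
Reduce exponent: 375 mod 12 = 3
So 4^375 ≡ 4^3 (mod 13)
4^3 mod 13 = 12

4^375 ≡ 12 (mod 13)


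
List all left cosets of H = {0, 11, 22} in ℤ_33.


H = {0, 11, 22}, |H| = 3
Number of cosets = |G|/|H| = 33/3 = 11
0 + H = {0, 11, 22}
1 + H = {1, 12, 23}
2 + H = {2, 13, 24}
3 + H = {3, 14, 25}
4 + H = {4, 15, 26}
5 + H = {5, 16, 27}
6 + H = {6, 17, 28}
7 + H = {7, 18, 29}
8 + H = {8, 19, 30}
9 + H = {9, 20, 31}
10 + H = {10, 21, 32}

Cosets: 0+H={0,11,22}; 1+H={1,12,23}; 2+H={2,13,24}; 3+H={3,14,25}; 4+H={4,15,26}; 5+H={5,16,27}; 6+H={6,17,28}; 7+H={7,18,29}; 8+H={8,19,30}; 9+H={9,20,31}; 10+H={10,21,32}


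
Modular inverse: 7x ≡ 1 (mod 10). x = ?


Use the extended Euclidean algorithm to write 1 = 7·s + 10·t; then s mod 10 is the inverse.
Euclidean algorithm:
  7 = 0·10 + 7
  10 = 1·7 + 3
  7 = 2·3 + 1
  3 = 3·1 + 0
gcd(7,10) = 1
Back-substitution gives: 7·(3) + 10·(-2) = 1
So 7⁻¹ ≡ 3 ≡ 3 (mod 10)
Check: 7 × 3 = 21 ≡ 1 (mod 10) ✓

7⁻¹ ≡ 3 (mod 10)


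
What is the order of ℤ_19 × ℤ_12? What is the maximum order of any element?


|ℤ_19 × ℤ_12| = 19 × 12 = 228
Max element order = lcm(19,12) = 228
Cyclic? Yes (gcd=1)

|ℤ_19×ℤ_12| = 228, max element order = 228


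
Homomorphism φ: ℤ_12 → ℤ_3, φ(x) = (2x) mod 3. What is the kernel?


Kernel = preimage of identity
ker(φ) = {x ∈ ℤ_12 : 2x ≡ 0 (mod 3)}. Since 3 | 12, φ is well-defined. The kernel is the cyclic subgroup ⟨3⟩ of ℤ_12 (order 4), i.e. {0, 3, 6, 9}

ker(φ) = {0, 3, 6, 9}


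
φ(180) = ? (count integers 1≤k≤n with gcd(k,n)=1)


Factor n: 180 = 2^2 × 3^2 × 5
φ(n) = n · ∏(1 - 1/p) over distinct primes p | n
φ(180) = 180 · (1 - 1/2) · (1 - 1/3) · (1 - 1/5) = 48

φ(180) = 48


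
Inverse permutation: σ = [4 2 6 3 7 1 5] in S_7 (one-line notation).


To find σ⁻¹, swap domain and range:
σ(1) = 4 → σ⁻¹(4) = 1
σ(2) = 2 → σ⁻¹(2) = 2
σ(3) = 6 → σ⁻¹(6) = 3
σ(4) = 3 → σ⁻¹(3) = 4
σ(5) = 7 → σ⁻¹(7) = 5
σ(6) = 1 → σ⁻¹(1) = 6
σ(7) = 5 → σ⁻¹(5) = 7

σ⁻¹ = [6 2 4 1 7 3 5]


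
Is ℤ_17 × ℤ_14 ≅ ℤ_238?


Comparing ℤ_17 × ℤ_14 and ℤ_238:
gcd(17,14) = 1, so ℤ_17 × ℤ_14 ≅ ℤ_238 (CRT)

Yes, ℤ_17 × ℤ_14 ≅ ℤ_238


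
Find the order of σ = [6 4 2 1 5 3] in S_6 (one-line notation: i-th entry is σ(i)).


Cycle decomposition: (1 6 3 2 4)
Cycle lengths: 5
Order = lcm(5) = 5

ord(σ) = 5


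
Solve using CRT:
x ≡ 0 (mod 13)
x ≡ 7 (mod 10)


m₁ = 13, m₂ = 10, gcd = 1, so CRT applies. M = m₁·m₂ = 130
Let M₁ = M/m₁ = 10, M₂ = M/m₂ = 13
Find y₁ ≡ M₁⁻¹ (mod m₁): 10⁻¹ ≡ 4 (mod 13)
Find y₂ ≡ M₂⁻¹ (mod m₂): 13⁻¹ ≡ 7 (mod 10)
x = a₁·M₁·y₁ + a₂·M₂·y₂ = 0·10·4 + 7·13·7 = 637
Reduce mod 130: x ≡ 117
Check: 117 mod 13 = 0 ✓, 117 mod 10 = 7 ✓

x ≡ 117 (mod 130)


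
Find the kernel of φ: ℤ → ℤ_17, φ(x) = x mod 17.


Kernel = preimage of identity
ker(φ) = {x ∈ ℤ : x ≡ 0 (mod 17)} = 17ℤ = {0, ±17, ±34, ...}

ker(φ) = 17ℤ


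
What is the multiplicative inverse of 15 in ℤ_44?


Use the extended Euclidean algorithm to write 1 = 15·s + 44·t; then s mod 44 is the inverse.
Euclidean algorithm:
  15 = 0·44 + 15
  44 = 2·15 + 14
  15 = 1·14 + 1
  14 = 14·1 + 0
gcd(15,44) = 1
Back-substitution gives: 15·(3) + 44·(-1) = 1
So 15⁻¹ ≡ 3 ≡ 3 (mod 44)
Check: 15 × 3 = 45 ≡ 1 (mod 44) ✓

15⁻¹ ≡ 3 (mod 44)


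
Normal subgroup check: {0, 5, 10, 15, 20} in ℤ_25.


H = {0, 5, 10, 15, 20} in ℤ_25
ℤ_25 is abelian; every subgroup of an abelian group is normal

Yes, normal subgroup


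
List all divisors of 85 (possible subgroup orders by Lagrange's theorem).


Lagrange's theorem: |H| divides |G|
|G| = 85
Divisors of 85: 1, 5, 17, 85

Possible subgroup orders: {1, 5, 17, 85}


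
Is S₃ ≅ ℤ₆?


Comparing S₃ and ℤ₆:
S₃ is non-abelian, ℤ₆ is abelian

No, S₃ ≇ ℤ₆


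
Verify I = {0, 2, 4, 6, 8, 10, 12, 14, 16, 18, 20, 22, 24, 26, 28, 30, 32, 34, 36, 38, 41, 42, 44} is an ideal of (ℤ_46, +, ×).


Check ideal conditions for I = {0, 2, 4, 6, 8, 10, 12, 14, 16, 18, 20, 22, 24, 26, 28, 30, 32, 34, 36, 38, 41, 42, 44} in ℤ_46:
(1) I is an additive subgroup? No
(2) For r ∈ ℤ_46 and a ∈ I: r·a ∈ I? No  [counterexample: r=2, a=20, r·a mod 46 = 40 ∉ I]

No, I is not an ideal of ℤ_46


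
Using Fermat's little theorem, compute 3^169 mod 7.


Fermat's little theorem: if p is prime and gcd(a,p)=1, then a^(p-1) ≡ 1 (mod p)
p = 7 is prime, gcd(3,7) = 1
Reduce exponent: 169 mod 6 = 1
So 3^169 ≡ 3^1 (mod 7)
3^1 mod 7 = 3

3^169 ≡ 3 (mod 7)


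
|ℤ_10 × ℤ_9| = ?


|A × B| = |A| · |B|
|ℤ_10 × ℤ_9| = 10 × 9 = 90

|ℤ_10 × ℤ_9| = 90


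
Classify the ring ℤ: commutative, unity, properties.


integers form a commutative ring with unity 1; no zero divisors
Commutative: Yes
Integral domain: Yes
Has unity: Yes

ℤ: Commutative=Yes, Unity=Yes


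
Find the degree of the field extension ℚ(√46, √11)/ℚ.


[ℚ(√46,√11):ℚ] = [ℚ(√46,√11):ℚ(√46)]·[ℚ(√46):ℚ] = 2·2 = 4

[ℚ(√46, √11)/ℚ] = 4


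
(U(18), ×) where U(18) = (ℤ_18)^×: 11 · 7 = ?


Operation: multiplication mod 18
11 · 7 = (a × b) mod 18 with a = 11, b = 7

11 · 7 = 5


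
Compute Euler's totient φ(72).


Factor n: 72 = 2^3 × 3^2
φ(n) = n · ∏(1 - 1/p) over distinct primes p | n
φ(72) = 72 · (1 - 1/2) · (1 - 1/3) = 24

φ(72) = 24


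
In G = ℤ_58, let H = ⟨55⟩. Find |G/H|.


|⟨55⟩| = n / gcd(55, 58) = 58 / 1 = 58
H is normal (ℤ_58 is abelian).
|G/H| = |G| / |H| = 58 / 58 = 1

|G/H| = 1


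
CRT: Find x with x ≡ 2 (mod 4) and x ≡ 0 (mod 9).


m₁ = 4, m₂ = 9, gcd = 1, so CRT applies. M = m₁·m₂ = 36
Let M₁ = M/m₁ = 9, M₂ = M/m₂ = 4
Find y₁ ≡ M₁⁻¹ (mod m₁): 9⁻¹ ≡ 1 (mod 4)
Find y₂ ≡ M₂⁻¹ (mod m₂): 4⁻¹ ≡ 7 (mod 9)
x = a₁·M₁·y₁ + a₂·M₂·y₂ = 2·9·1 + 0·4·7 = 18
Reduce mod 36: x ≡ 18
Check: 18 mod 4 = 2 ✓, 18 mod 9 = 0 ✓

x ≡ 18 (mod 36)


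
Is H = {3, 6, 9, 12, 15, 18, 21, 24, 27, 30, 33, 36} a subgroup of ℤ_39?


Subgroup test for H = {3, 6, 9, 12, 15, 18, 21, 24, 27, 30, 33, 36} in (ℤ_39, +):
(1) 0 ∈ H? No
(2) Closure: for all a,b ∈ H, (a+b) mod 39 ∈ H? No  [counterexample: 3 + 36 = 0 ∉ H]
(3) Inverses: for all a ∈ H, -a mod 39 ∈ H? Yes

No, H is not a subgroup of ℤ_39


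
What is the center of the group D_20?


Z(G) = {g ∈ G | gx = xg for all x ∈ G}
For even n, Z(D_n) = {e, r^(n/2)}: the 180° rotation r^10 commutes with every reflection and rotation

Z(D_20) = {e, r^10}


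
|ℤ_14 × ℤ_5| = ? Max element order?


|ℤ_14 × ℤ_5| = 14 × 5 = 70
Max element order = lcm(14,5) = 70
Cyclic? Yes (gcd=1)

|ℤ_14×ℤ_5| = 70, max element order = 70


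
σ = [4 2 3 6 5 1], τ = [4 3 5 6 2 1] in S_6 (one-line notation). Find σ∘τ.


σ∘τ: apply τ first, then σ
1 →τ 4 →σ 6
2 →τ 3 →σ 3
3 →τ 5 →σ 5
4 →τ 6 →σ 1
5 →τ 2 →σ 2
6 →τ 1 →σ 4

σ∘τ = [6 3 5 1 2 4]


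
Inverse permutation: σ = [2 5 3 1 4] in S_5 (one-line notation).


To find σ⁻¹, swap domain and range:
σ(1) = 2 → σ⁻¹(2) = 1
σ(2) = 5 → σ⁻¹(5) = 2
σ(3) = 3 → σ⁻¹(3) = 3
σ(4) = 1 → σ⁻¹(1) = 4
σ(5) = 4 → σ⁻¹(4) = 5

σ⁻¹ = [4 1 3 5 2]


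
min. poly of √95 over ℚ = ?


√95 satisfies x² - 95 = 0, irreducible over ℚ since 95 is squarefree

Minimal polynomial: x² - 95


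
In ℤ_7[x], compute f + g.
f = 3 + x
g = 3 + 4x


Add coefficients mod 7:
x^0: 3 + 3 = 6 (mod 7)
x^1: 1 + 4 = 5 (mod 7)
Result: 6 + 5x

f + g = 6 + 5x


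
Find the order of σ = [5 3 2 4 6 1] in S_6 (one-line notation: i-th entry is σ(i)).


Cycle decomposition: (1 5 6) (2 3)
Cycle lengths: 3, 2
Order = lcm(3, 2) = 6

ord(σ) = 6


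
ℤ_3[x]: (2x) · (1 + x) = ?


Expand and collect like terms; reduce coefficients mod 3:
x^0: 0·1 = 0 ≡ 0 (mod 3)
x^1: 0·1 + 2·1 = 2 ≡ 2 (mod 3)
x^2: 2·1 = 2 ≡ 2 (mod 3)
Result: 2x + 2x^2

f · g = 2x + 2x^2


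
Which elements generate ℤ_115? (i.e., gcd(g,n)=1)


g generates ℤ_n iff gcd(g,n) = 1
Prime factors of 115: 5, 23
Generators are g ∈ {1,...,114} not divisible by any of these primes.
Generators: {1, 2, 3, 4, 6, 7, 8, 9, 11, 12, 13, 14, 16, 17, 18, 19, 21, 22, 24, 26, 27, 28, 29, 31, 32, 33, 34, 36, 37, 38, 39, 41, 42, 43, 44, 47, 48, 49, 51, 52, 53, 54, 56, 57, 58, 59, 61, 62, 63, 64, 66, 67, 68, 71, 72, 73, 74, 76, 77, 78, 79, 81, 82, 83, 84, 86, 87, 88, 89, 91, 93, 94, 96, 97, 98, 99, 101, 102, 103, 104, 106, 107, 108, 109, 111, 112, 113, 114}
Number of generators = φ(115) = 88

Generators of ℤ_115 = {1, 2, 3, 4, 6, 7, 8, 9, 11, 12, 13, 14, 16, 17, 18, 19, 21, 22, 24, 26, 27, 28, 29, 31, 32, 33, 34, 36, 37, 38, 39, 41, 42, 43, 44, 47, 48, 49, 51, 52, 53, 54, 56, 57, 58, 59, 61, 62, 63, 64, 66, 67, 68, 71, 72, 73, 74, 76, 77, 78, 79, 81, 82, 83, 84, 86, 87, 88, 89, 91, 93, 94, 96, 97, 98, 99, 101, 102, 103, 104, 106, 107, 108, 109, 111, 112, 113, 114}


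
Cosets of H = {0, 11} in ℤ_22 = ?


H = {0, 11}, |H| = 2
Number of cosets = |G|/|H| = 22/2 = 11
0 + H = {0, 11}
1 + H = {1, 12}
2 + H = {2, 13}
3 + H = {3, 14}
4 + H = {4, 15}
5 + H = {5, 16}
6 + H = {6, 17}
7 + H = {7, 18}
8 + H = {8, 19}
9 + H = {9, 20}
10 + H = {10, 21}

Cosets: 0+H={0,11}; 1+H={1,12}; 2+H={2,13}; 3+H={3,14}; 4+H={4,15}; 5+H={5,16}; 6+H={6,17}; 7+H={7,18}; 8+H={8,19}; 9+H={9,20}; 10+H={10,21}


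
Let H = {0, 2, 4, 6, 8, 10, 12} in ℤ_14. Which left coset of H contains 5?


5 + H = {5 + h (mod 14) : h ∈ H}
5+0=5, 5+2=7, 5+4=9, 5+6=11, 5+8=13, 5+10=1, 5+12=3
5 + H = {1, 3, 5, 7, 9, 11, 13} = 1 + H

5 + H = {1, 3, 5, 7, 9, 11, 13}


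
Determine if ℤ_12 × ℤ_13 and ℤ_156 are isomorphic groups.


Comparing ℤ_12 × ℤ_13 and ℤ_156:
gcd(12,13) = 1, so ℤ_12 × ℤ_13 ≅ ℤ_156 (CRT)

Yes, ℤ_12 × ℤ_13 ≅ ℤ_156


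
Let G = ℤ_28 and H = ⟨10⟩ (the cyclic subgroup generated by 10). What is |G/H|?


|⟨10⟩| = n / gcd(10, 28) = 28 / 2 = 14
H is normal (ℤ_28 is abelian).
|G/H| = |G| / |H| = 28 / 14 = 2

|G/H| = 2


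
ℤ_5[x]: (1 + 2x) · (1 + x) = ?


Expand and collect like terms; reduce coefficients mod 5:
x^0: 1·1 = 1 ≡ 1 (mod 5)
x^1: 1·1 + 2·1 = 3 ≡ 3 (mod 5)
x^2: 2·1 = 2 ≡ 2 (mod 5)
Result: 1 + 3x + 2x^2

f · g = 1 + 3x + 2x^2


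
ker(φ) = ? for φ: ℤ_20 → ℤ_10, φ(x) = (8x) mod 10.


Kernel = preimage of identity
ker(φ) = {x ∈ ℤ_20 : 8x ≡ 0 (mod 10)}. Since 10 | 20, φ is well-defined. The kernel is the cyclic subgroup ⟨5⟩ of ℤ_20 (order 4), i.e. {0, 5, 10, 15}

ker(φ) = {0, 5, 10, 15}


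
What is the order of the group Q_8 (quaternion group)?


Q_8 = {±1, ±i, ±j, ±k}
|Q_8| = 8

|Q_8 (quaternion group)| = 8


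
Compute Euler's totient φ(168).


Factor n: 168 = 2^3 × 3 × 7
φ(n) = n · ∏(1 - 1/p) over distinct primes p | n
φ(168) = 168 · (1 - 1/2) · (1 - 1/3) · (1 - 1/7) = 48

φ(168) = 48


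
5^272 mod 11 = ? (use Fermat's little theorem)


Fermat's little theorem: if p is prime and gcd(a,p)=1, then a^(p-1) ≡ 1 (mod p)
p = 11 is prime, gcd(5,11) = 1
Reduce exponent: 272 mod 10 = 2
So 5^272 ≡ 5^2 (mod 11)
5^2 mod 11 = 3

5^272 ≡ 3 (mod 11)


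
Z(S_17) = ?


Z(G) = {g ∈ G | gx = xg for all x ∈ G}
S_n is non-abelian for n ≥ 3; Z(S_17) is trivial

Z(S_17) = {e}


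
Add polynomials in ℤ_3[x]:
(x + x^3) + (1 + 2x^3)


Add coefficients mod 3:
x^0: 0 + 1 = 1 (mod 3)
x^1: 1 + 0 = 1 (mod 3)
x^2: 0 + 0 = 0 (mod 3)
x^3: 1 + 2 = 0 (mod 3)
Result: 1 + x

f + g = 1 + x


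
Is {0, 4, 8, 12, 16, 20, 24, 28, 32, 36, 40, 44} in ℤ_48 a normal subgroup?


H = {0, 4, 8, 12, 16, 20, 24, 28, 32, 36, 40, 44} in ℤ_48
ℤ_48 is abelian; every subgroup of an abelian group is normal

Yes, normal subgroup


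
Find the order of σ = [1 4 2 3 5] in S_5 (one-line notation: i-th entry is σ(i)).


Cycle decomposition: (2 4 3)
Cycle lengths: 3
Order = lcm(3) = 3

ord(σ) = 3


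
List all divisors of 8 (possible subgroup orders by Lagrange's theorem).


Lagrange's theorem: |H| divides |G|
|G| = 8
Divisors of 8: 1, 2, 4, 8

Possible subgroup orders: {1, 2, 4, 8}


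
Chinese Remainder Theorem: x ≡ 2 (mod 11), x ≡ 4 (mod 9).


m₁ = 11, m₂ = 9, gcd = 1, so CRT applies. M = m₁·m₂ = 99
Let M₁ = M/m₁ = 9, M₂ = M/m₂ = 11
Find y₁ ≡ M₁⁻¹ (mod m₁): 9⁻¹ ≡ 5 (mod 11)
Find y₂ ≡ M₂⁻¹ (mod m₂): 11⁻¹ ≡ 5 (mod 9)
x = a₁·M₁·y₁ + a₂·M₂·y₂ = 2·9·5 + 4·11·5 = 310
Reduce mod 99: x ≡ 13
Check: 13 mod 11 = 2 ✓, 13 mod 9 = 4 ✓

x ≡ 13 (mod 99)


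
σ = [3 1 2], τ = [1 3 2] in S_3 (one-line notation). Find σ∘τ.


σ∘τ: apply τ first, then σ
1 →τ 1 →σ 3
2 →τ 3 →σ 2
3 →τ 2 →σ 1

σ∘τ = [3 2 1]


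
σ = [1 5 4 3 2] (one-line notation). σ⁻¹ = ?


To find σ⁻¹, swap domain and range:
σ(1) = 1 → σ⁻¹(1) = 1
σ(2) = 5 → σ⁻¹(5) = 2
σ(3) = 4 → σ⁻¹(4) = 3
σ(4) = 3 → σ⁻¹(3) = 4
σ(5) = 2 → σ⁻¹(2) = 5

σ⁻¹ = [1 5 4 3 2]


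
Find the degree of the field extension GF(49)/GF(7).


GF(49) = GF(7^2), so the extension degree is 2

[GF(49)/GF(7)] = 2


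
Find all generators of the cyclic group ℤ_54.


g generates ℤ_n iff gcd(g,n) = 1
Prime factors of 54: 2, 3
Generators are g ∈ {1,...,53} not divisible by any of these primes.
Generators: {1, 5, 7, 11, 13, 17, 19, 23, 25, 29, 31, 35, 37, 41, 43, 47, 49, 53}
Number of generators = φ(54) = 18

Generators of ℤ_54 = {1, 5, 7, 11, 13, 17, 19, 23, 25, 29, 31, 35, 37, 41, 43, 47, 49, 53}


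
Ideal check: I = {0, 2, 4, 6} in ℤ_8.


Check ideal conditions for I = {0, 2, 4, 6} in ℤ_8:
(1) I is an additive subgroup? Yes
(2) For r ∈ ℤ_8 and a ∈ I: r·a ∈ I? Yes

Yes, I is an ideal of ℤ_8


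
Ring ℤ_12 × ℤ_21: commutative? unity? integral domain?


Direct product ring; commutative with unity (1,1); but (1,0)·(0,1) = (0,0) gives zero divisors, so not an integral domain
Commutative: Yes
Integral domain: No
Has unity: Yes

ℤ_12 × ℤ_21: Commutative=Yes, Unity=Yes


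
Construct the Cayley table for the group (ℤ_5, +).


Elements: {0, 1, 2, 3, 4}
Operation: addition mod 5
Entry (a, b) = (a + b) mod 5

Cayley table:
  | 0 | 1 | 2 | 3 | 4
0 | 0 | 1 | 2 | 3 | 4
1 | 1 | 2 | 3 | 4 | 0
2 | 2 | 3 | 4 | 0 | 1
3 | 3 | 4 | 0 | 1 | 2
4 | 4 | 0 | 1 | 2 | 3


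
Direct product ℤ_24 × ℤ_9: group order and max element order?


|ℤ_24 × ℤ_9| = 24 × 9 = 216
Max element order = lcm(24,9) = 72
Cyclic? No (gcd=3)

|ℤ_24×ℤ_9| = 216, max element order = 72


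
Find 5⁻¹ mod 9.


Use the extended Euclidean algorithm to write 1 = 5·s + 9·t; then s mod 9 is the inverse.
Euclidean algorithm:
  5 = 0·9 + 5
  9 = 1·5 + 4
  5 = 1·4 + 1
  4 = 4·1 + 0
gcd(5,9) = 1
Back-substitution gives: 5·(2) + 9·(-1) = 1
So 5⁻¹ ≡ 2 ≡ 2 (mod 9)
Check: 5 × 2 = 10 ≡ 1 (mod 9) ✓

5⁻¹ ≡ 2 (mod 9)


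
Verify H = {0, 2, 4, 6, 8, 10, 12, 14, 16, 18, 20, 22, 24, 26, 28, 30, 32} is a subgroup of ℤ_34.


Subgroup test for H = {0, 2, 4, 6, 8, 10, 12, 14, 16, 18, 20, 22, 24, 26, 28, 30, 32} in (ℤ_34, +):
(1) 0 ∈ H? Yes
(2) Closure: for all a,b ∈ H, (a+b) mod 34 ∈ H? Yes
(3) Inverses: for all a ∈ H, -a mod 34 ∈ H? Yes

Yes, H is a subgroup of ℤ_34


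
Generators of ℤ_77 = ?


g generates ℤ_n iff gcd(g,n) = 1
Prime factors of 77: 7, 11
Generators are g ∈ {1,...,76} not divisible by any of these primes.
Generators: {1, 2, 3, 4, 5, 6, 8, 9, 10, 12, 13, 15, 16, 17, 18, 19, 20, 23, 24, 25, 26, 27, 29, 30, 31, 32, 34, 36, 37, 38, 39, 40, 41, 43, 45, 46, 47, 48, 50, 51, 52, 53, 54, 57, 58, 59, 60, 61, 62, 64, 65, 67, 68, 69, 71, 72, 73, 74, 75, 76}
Number of generators = φ(77) = 60

Generators of ℤ_77 = {1, 2, 3, 4, 5, 6, 8, 9, 10, 12, 13, 15, 16, 17, 18, 19, 20, 23, 24, 25, 26, 27, 29, 30, 31, 32, 34, 36, 37, 38, 39, 40, 41, 43, 45, 46, 47, 48, 50, 51, 52, 53, 54, 57, 58, 59, 60, 61, 62, 64, 65, 67, 68, 69, 71, 72, 73, 74, 75, 76}
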